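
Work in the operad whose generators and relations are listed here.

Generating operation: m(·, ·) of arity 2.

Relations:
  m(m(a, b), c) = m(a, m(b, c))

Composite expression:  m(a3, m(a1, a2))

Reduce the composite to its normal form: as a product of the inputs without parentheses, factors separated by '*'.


a3 * a1 * a2


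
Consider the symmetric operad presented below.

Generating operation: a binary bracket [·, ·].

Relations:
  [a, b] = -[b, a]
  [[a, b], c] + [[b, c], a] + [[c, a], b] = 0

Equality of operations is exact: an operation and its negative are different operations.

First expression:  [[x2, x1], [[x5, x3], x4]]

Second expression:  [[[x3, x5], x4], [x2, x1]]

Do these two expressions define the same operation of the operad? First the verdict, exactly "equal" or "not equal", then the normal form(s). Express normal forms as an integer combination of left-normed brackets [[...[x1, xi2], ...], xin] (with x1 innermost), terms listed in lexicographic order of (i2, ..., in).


equal — both sides give [[[[x1, x2], x3], x5], x4] - [[[[x1, x2], x4], x3], x5] + [[[[x1, x2], x4], x5], x3] - [[[[x1, x2], x5], x3], x4]

The first composite normalizes to [[[[x1, x2], x3], x5], x4] - [[[[x1, x2], x4], x3], x5] + [[[[x1, x2], x4], x5], x3] - [[[[x1, x2], x5], x3], x4]
The second composite normalizes to [[[[x1, x2], x3], x5], x4] - [[[[x1, x2], x4], x3], x5] + [[[[x1, x2], x4], x5], x3] - [[[[x1, x2], x5], x3], x4]
Same normal form: equal.


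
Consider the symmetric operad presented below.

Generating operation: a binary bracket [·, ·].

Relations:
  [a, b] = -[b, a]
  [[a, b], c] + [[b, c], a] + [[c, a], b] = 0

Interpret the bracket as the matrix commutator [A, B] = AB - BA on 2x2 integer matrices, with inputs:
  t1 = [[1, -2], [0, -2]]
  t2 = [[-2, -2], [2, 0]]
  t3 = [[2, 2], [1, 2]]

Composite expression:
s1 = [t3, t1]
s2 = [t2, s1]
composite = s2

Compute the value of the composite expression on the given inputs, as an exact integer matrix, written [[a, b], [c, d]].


[[6, 20], [14, -6]]

[t3, t1] = [[2, -6], [3, -2]]
[t2, [t3, t1]] = [[6, 20], [14, -6]]


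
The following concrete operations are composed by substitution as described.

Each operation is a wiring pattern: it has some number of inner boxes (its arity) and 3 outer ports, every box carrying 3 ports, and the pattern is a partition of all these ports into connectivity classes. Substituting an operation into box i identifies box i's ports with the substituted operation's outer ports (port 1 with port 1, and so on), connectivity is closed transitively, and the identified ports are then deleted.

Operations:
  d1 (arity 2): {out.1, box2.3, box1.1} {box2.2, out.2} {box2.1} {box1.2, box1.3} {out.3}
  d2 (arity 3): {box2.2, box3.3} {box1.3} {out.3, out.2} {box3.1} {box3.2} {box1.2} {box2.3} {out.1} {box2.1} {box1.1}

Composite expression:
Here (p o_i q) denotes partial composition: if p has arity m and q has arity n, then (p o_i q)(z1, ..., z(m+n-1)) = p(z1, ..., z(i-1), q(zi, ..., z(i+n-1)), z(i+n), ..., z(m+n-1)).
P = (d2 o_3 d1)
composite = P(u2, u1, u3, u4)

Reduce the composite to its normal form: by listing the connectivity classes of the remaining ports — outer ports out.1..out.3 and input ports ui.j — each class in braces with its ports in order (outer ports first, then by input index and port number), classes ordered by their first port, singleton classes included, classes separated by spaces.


{out.1} {out.2, out.3} {u1.1} {u1.2} {u1.3} {u2.1} {u2.2} {u2.3} {u3.1, u4.3} {u3.2, u3.3} {u4.1} {u4.2}

Treat the ports identified at d2 as solder joints: merge, then drop.
stage d1: inputs (u3, u4), connectivity {out.1, u3.1, u4.3} {out.2, u4.2} {out.3} {u3.2, u3.3} {u4.1}, out.j its boundary
stage d2: inputs (u2, u1, u3, u4), connectivity {out.1} {out.2, out.3} {u1.1} {u1.2} {u1.3} {u2.1} {u2.2} {u2.3} {u3.1, u4.3} {u3.2, u3.3} {u4.1} {u4.2}, out.j its boundary


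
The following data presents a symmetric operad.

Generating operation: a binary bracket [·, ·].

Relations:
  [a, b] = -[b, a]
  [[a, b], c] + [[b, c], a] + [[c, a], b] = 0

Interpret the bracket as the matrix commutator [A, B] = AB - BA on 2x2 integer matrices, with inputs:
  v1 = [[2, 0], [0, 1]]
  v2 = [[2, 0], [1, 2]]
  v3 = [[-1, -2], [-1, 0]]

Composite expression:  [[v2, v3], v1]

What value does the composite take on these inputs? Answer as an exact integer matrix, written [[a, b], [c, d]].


[[0, 0], [-1, 0]]

[v2, v3] = [[2, 0], [-1, -2]]
[[v2, v3], v1] = [[0, 0], [-1, 0]]


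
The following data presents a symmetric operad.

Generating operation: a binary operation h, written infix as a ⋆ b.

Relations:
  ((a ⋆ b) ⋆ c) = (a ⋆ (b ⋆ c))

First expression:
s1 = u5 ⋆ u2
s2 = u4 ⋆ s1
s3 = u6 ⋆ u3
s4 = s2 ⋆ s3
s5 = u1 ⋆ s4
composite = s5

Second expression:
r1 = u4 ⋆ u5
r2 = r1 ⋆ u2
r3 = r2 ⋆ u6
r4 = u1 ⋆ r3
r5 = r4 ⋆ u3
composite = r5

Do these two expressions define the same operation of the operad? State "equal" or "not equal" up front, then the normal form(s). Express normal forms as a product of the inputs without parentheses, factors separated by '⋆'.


equal; the common form is u1 ⋆ u4 ⋆ u5 ⋆ u2 ⋆ u6 ⋆ u3

Reducing the first expression gives u1 ⋆ u4 ⋆ u5 ⋆ u2 ⋆ u6 ⋆ u3
Reducing the second expression gives u1 ⋆ u4 ⋆ u5 ⋆ u2 ⋆ u6 ⋆ u3
Identical normal forms: equal.


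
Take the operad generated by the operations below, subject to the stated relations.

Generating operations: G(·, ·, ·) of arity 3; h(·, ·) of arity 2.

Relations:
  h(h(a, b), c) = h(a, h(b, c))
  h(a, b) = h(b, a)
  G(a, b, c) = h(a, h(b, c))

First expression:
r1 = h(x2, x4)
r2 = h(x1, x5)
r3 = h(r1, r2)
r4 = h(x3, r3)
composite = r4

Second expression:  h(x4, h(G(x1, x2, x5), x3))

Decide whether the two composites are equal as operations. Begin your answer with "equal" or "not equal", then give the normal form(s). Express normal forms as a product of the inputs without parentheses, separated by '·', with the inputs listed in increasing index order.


equal; both compose to x1 · x2 · x3 · x4 · x5


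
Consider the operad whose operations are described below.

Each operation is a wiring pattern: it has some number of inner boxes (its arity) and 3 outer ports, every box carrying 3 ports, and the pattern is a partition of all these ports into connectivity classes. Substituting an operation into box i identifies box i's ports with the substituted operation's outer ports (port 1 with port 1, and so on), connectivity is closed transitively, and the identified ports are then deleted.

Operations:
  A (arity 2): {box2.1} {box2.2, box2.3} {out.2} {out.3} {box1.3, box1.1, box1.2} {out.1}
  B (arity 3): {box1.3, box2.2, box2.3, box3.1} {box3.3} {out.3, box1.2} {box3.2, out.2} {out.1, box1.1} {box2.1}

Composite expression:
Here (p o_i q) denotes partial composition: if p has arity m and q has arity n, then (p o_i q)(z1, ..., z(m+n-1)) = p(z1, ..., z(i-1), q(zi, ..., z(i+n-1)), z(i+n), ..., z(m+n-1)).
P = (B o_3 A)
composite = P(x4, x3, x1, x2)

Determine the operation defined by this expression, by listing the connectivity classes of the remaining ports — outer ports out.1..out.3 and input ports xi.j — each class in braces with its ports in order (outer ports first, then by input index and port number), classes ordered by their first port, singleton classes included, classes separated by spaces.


{out.1, x4.1} {out.2} {out.3, x4.2} {x1.1, x1.2, x1.3} {x2.1} {x2.2, x2.3} {x3.1} {x3.2, x3.3, x4.3}

Connectivity passes through glued B-boundaries; trace each wire chain.
through A, on inputs (x1, x2): {out.1} {out.2} {out.3} {x1.1, x1.2, x1.3} {x2.1} {x2.2, x2.3} (out.j = stage outer ports)
through B, on inputs (x4, x3, x1, x2): {out.1, x4.1} {out.2} {out.3, x4.2} {x1.1, x1.2, x1.3} {x2.1} {x2.2, x2.3} {x3.1} {x3.2, x3.3, x4.3} (out.j = stage outer ports)


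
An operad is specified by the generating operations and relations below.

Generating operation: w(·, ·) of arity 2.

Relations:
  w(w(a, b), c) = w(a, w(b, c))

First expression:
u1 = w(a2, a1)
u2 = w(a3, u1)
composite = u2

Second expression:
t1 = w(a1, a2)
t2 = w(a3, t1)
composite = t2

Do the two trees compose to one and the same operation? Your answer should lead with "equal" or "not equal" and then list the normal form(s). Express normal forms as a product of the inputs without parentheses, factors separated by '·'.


The first expression reduces to a3 · a2 · a1
The second expression reduces to a3 · a1 · a2
Different reductions; not equal.

not equal; the first gives a3 · a2 · a1 and the second a3 · a1 · a2


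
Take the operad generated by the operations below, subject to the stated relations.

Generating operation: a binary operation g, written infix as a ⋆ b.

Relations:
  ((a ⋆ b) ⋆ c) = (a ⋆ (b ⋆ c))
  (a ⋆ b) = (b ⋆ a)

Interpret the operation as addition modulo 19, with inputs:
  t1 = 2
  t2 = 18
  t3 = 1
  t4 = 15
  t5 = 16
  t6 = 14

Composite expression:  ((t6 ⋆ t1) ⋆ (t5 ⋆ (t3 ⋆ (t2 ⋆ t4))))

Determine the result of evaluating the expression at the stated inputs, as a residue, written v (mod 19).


(t6 ⋆ t1) = 16
(t2 ⋆ t4) = 14
(t3 ⋆ (t2 ⋆ t4)) = 15
(t5 ⋆ (t3 ⋆ (t2 ⋆ t4))) = 12
((t6 ⋆ t1) ⋆ (t5 ⋆ (t3 ⋆ (t2 ⋆ t4)))) = 9

9 (mod 19)


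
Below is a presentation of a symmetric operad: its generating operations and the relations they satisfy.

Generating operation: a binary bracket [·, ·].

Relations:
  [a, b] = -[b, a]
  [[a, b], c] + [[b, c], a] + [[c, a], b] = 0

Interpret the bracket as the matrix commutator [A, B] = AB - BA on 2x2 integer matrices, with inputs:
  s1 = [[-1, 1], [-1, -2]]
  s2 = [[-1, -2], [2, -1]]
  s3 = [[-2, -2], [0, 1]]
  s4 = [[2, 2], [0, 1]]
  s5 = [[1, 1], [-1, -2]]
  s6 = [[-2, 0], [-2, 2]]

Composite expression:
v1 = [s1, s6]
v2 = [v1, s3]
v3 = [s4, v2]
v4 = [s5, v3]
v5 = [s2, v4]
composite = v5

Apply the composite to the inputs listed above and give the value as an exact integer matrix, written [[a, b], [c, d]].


[[-12, -40], [-40, 12]]

[s1, s6] = [[-2, 4], [6, 2]]
[[s1, s6], s3] = [[12, 20], [-18, -12]]
[s4, [[s1, s6], s3]] = [[-36, -28], [18, 36]]
[s5, [s4, [[s1, s6], s3]]] = [[-10, -12], [18, 10]]
[s2, [s5, [s4, [[s1, s6], s3]]]] = [[-12, -40], [-40, 12]]


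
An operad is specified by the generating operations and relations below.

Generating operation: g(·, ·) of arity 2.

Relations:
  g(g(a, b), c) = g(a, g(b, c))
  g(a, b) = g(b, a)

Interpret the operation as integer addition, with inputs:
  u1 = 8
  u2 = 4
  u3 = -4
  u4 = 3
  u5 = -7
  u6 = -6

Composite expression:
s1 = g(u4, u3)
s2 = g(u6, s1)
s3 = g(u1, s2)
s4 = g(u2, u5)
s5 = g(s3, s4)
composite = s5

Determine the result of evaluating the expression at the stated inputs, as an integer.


-2

g(u4, u3) = -1
g(u6, g(u4, u3)) = -7
g(u1, g(u6, g(u4, u3))) = 1
g(u2, u5) = -3
g(g(u1, g(u6, g(u4, u3))), g(u2, u5)) = -2


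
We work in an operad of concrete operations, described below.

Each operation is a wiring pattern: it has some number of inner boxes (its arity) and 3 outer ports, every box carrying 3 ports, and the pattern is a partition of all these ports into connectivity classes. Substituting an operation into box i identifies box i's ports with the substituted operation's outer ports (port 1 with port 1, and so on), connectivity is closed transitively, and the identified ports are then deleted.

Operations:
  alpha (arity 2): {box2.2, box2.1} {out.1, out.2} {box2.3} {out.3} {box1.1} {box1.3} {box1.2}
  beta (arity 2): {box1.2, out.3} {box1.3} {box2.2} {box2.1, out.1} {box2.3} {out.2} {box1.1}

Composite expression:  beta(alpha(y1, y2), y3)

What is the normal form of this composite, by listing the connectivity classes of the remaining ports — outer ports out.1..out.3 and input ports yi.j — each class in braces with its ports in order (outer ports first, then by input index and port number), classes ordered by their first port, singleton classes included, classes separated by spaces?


{out.1, y3.1} {out.2} {out.3} {y1.1} {y1.2} {y1.3} {y2.1, y2.2} {y2.3} {y3.2} {y3.3}

Connectivity passes through glued beta-boundaries; trace each wire chain.
after alpha, the pattern on (y1, y2) reads {out.1, out.2} {out.3} {y1.1} {y1.2} {y1.3} {y2.1, y2.2} {y2.3} (out.j = its outer ports)
after beta, the pattern on (y1, y2, y3) reads {out.1, y3.1} {out.2} {out.3} {y1.1} {y1.2} {y1.3} {y2.1, y2.2} {y2.3} {y3.2} {y3.3} (out.j = its outer ports)


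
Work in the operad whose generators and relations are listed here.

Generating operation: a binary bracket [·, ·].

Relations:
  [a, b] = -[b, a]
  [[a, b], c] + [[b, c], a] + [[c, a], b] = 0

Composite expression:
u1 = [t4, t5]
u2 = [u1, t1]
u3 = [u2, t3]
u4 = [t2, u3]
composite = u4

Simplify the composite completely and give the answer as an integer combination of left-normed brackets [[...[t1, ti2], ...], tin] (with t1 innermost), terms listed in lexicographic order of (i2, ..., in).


Skip Jacobi rewriting: expand, keep t1-initial words, read off terms.
Composite bracket: [t2, [[[t4, t5], t1], t3]]
The bracket unfolds into 16 signed words via [a, b] = ab - ba (2^4 = 16).
Only words starting with t1 matter:
  word t1t4t5t3t2 has sign +1, contributing +[[[[t1, t4], t5], t3], t2]
  word t1t5t4t3t2 has sign -1, contributing -[[[[t1, t5], t4], t3], t2]

[[[[t1, t4], t5], t3], t2] - [[[[t1, t5], t4], t3], t2]


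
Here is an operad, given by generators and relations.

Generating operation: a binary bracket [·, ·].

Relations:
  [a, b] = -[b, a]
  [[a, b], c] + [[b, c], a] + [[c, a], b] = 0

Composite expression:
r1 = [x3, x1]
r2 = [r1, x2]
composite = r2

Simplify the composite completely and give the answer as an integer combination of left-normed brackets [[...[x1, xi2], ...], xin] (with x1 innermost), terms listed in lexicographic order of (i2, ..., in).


-[[x1, x3], x2]

Skip Jacobi rewriting: expand, keep x1-initial words, read off terms.
Composite bracket: [[x3, x1], x2]
Full expansion: 4 signed words from ab - ba (2^2 = 4).
Only words starting with x1 matter:
  sign of x1x3x2 is -1, so it contributes -[[x1, x3], x2]


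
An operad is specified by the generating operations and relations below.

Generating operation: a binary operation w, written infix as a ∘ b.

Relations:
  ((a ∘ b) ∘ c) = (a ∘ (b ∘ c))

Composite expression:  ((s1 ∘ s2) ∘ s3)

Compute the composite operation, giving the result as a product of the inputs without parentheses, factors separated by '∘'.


s1 ∘ s2 ∘ s3

All parenthesizations of w agree; list the s-inputs left to right.
(s1 ∘ s2) linearizes to s1 ∘ s2
((s1 ∘ s2) ∘ s3) linearizes to s1 ∘ s2 ∘ s3


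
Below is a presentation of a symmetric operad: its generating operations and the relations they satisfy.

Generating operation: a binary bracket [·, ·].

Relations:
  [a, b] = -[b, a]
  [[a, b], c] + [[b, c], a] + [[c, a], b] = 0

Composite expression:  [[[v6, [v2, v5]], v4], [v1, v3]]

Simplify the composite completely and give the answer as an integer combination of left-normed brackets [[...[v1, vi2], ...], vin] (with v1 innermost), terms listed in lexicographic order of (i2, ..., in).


[[[[[v1, v3], v2], v5], v6], v4] - [[[[[v1, v3], v4], v2], v5], v6] + [[[[[v1, v3], v4], v5], v2], v6] + [[[[[v1, v3], v4], v6], v2], v5] - [[[[[v1, v3], v4], v6], v5], v2] - [[[[[v1, v3], v5], v2], v6], v4] - [[[[[v1, v3], v6], v2], v5], v4] + [[[[[v1, v3], v6], v5], v2], v4]


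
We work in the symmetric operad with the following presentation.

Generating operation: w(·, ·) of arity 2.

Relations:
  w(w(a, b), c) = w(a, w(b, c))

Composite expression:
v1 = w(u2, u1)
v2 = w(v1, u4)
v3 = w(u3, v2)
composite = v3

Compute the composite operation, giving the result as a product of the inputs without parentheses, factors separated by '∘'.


u3 ∘ u2 ∘ u1 ∘ u4

Associativity of w dissolves the nesting; only the u-input order survives.
w(u2, u1) reduces to u2 ∘ u1
w(w(u2, u1), u4) reduces to u2 ∘ u1 ∘ u4
w(u3, w(w(u2, u1), u4)) reduces to u3 ∘ u2 ∘ u1 ∘ u4


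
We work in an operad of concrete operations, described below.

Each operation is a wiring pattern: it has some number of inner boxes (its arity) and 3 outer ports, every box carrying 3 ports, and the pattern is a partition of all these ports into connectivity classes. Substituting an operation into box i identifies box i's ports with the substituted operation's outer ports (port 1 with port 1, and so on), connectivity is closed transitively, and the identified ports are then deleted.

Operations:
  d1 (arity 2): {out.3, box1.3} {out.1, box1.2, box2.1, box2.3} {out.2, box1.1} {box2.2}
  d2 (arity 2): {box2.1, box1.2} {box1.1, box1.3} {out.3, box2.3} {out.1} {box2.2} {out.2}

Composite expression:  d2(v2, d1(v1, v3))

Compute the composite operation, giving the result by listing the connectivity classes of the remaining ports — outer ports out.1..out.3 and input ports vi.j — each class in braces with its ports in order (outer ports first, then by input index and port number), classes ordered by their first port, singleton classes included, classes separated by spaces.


Two ports join when wires chain via d2-identified ports.
after d1, the pattern on (v1, v3) reads {out.1, v1.2, v3.1, v3.3} {out.2, v1.1} {out.3, v1.3} {v3.2} (out.j = its outer ports)
after d2, the pattern on (v2, v1, v3) reads {out.1} {out.2} {out.3, v1.3} {v1.1} {v1.2, v2.2, v3.1, v3.3} {v2.1, v2.3} {v3.2} (out.j = its outer ports)

{out.1} {out.2} {out.3, v1.3} {v1.1} {v1.2, v2.2, v3.1, v3.3} {v2.1, v2.3} {v3.2}


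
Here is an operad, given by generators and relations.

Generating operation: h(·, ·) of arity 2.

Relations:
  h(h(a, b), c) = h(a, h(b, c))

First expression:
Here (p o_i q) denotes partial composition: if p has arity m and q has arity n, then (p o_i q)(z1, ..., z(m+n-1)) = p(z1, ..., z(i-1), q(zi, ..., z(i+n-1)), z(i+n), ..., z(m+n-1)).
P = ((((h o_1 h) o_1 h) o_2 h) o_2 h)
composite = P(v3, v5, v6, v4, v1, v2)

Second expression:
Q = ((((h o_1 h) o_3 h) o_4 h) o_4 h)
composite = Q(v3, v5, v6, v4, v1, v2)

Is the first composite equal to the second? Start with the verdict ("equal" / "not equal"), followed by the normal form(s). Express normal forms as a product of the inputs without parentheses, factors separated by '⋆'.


The first composite normalizes to v3 ⋆ v5 ⋆ v6 ⋆ v4 ⋆ v1 ⋆ v2
The second composite normalizes to v3 ⋆ v5 ⋆ v6 ⋆ v4 ⋆ v1 ⋆ v2
Both agree, so they are equal.

equal; both compose to v3 ⋆ v5 ⋆ v6 ⋆ v4 ⋆ v1 ⋆ v2


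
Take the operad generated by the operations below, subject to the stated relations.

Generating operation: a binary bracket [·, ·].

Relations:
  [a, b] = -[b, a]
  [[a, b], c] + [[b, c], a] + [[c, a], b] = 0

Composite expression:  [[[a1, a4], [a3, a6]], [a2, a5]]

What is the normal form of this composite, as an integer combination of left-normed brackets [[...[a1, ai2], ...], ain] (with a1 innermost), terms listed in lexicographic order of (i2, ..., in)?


Skip Jacobi rewriting: expand, keep a1-initial words, read off terms.
Composite bracket: [[[a1, a4], [a3, a6]], [a2, a5]]
Under [a, b] = ab - ba we get 32 signed associative words (2^5 = 32).
Only words starting with a1 matter:
  a1a4a3a6a2a5 (sign +1) contributes +[[[[[a1, a4], a3], a6], a2], a5]
  a1a4a3a6a5a2 (sign -1) contributes -[[[[[a1, a4], a3], a6], a5], a2]
  a1a4a6a3a2a5 (sign -1) contributes -[[[[[a1, a4], a6], a3], a2], a5]
  a1a4a6a3a5a2 (sign +1) contributes +[[[[[a1, a4], a6], a3], a5], a2]

[[[[[a1, a4], a3], a6], a2], a5] - [[[[[a1, a4], a3], a6], a5], a2] - [[[[[a1, a4], a6], a3], a2], a5] + [[[[[a1, a4], a6], a3], a5], a2]


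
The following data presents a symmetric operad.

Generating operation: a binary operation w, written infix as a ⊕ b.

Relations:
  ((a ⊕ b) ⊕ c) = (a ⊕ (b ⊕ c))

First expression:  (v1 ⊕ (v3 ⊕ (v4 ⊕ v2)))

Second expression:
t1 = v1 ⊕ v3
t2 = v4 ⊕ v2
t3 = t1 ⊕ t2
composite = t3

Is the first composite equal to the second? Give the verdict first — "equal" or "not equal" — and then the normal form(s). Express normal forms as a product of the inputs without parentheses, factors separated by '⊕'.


equal — both sides give v1 ⊕ v3 ⊕ v4 ⊕ v2

The first expression reduces to v1 ⊕ v3 ⊕ v4 ⊕ v2
The second expression reduces to v1 ⊕ v3 ⊕ v4 ⊕ v2
The normal forms match — equal.


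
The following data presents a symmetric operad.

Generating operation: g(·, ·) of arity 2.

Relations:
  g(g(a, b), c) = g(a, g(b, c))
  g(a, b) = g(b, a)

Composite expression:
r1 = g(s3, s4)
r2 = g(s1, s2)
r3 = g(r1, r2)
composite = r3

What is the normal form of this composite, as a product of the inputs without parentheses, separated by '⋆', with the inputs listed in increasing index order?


s1 ⋆ s2 ⋆ s3 ⋆ s4

Shape and order are irrelevant to g; the s-input set decides.
g(s3, s4) unparenthesizes to s3 ⋆ s4
g(s1, s2) unparenthesizes to s1 ⋆ s2
g(g(s3, s4), g(s1, s2)) unparenthesizes to s3 ⋆ s4 ⋆ s1 ⋆ s2
commutativity sorts the factors: s1 ⋆ s2 ⋆ s3 ⋆ s4


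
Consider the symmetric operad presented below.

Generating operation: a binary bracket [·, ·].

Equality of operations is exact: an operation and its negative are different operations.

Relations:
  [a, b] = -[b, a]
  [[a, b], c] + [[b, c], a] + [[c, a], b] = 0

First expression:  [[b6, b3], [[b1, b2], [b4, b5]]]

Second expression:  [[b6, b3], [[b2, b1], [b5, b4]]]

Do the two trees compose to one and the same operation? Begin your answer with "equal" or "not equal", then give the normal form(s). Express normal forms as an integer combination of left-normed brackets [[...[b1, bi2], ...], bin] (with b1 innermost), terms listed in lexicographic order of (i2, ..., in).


equal — both sides give [[[[[b1, b2], b4], b5], b3], b6] - [[[[[b1, b2], b4], b5], b6], b3] - [[[[[b1, b2], b5], b4], b3], b6] + [[[[[b1, b2], b5], b4], b6], b3]

The first composite normalizes to [[[[[b1, b2], b4], b5], b3], b6] - [[[[[b1, b2], b4], b5], b6], b3] - [[[[[b1, b2], b5], b4], b3], b6] + [[[[[b1, b2], b5], b4], b6], b3]
The second composite normalizes to [[[[[b1, b2], b4], b5], b3], b6] - [[[[[b1, b2], b4], b5], b6], b3] - [[[[[b1, b2], b5], b4], b3], b6] + [[[[[b1, b2], b5], b4], b6], b3]
Identical normal forms: equal.


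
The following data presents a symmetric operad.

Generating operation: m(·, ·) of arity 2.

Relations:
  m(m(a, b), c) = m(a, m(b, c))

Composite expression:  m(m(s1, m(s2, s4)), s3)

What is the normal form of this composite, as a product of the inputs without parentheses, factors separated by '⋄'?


s1 ⋄ s2 ⋄ s4 ⋄ s3

Key point: m is associative — brackets drop, the s-order remains.
m(s2, s4) reduces to s2 ⋄ s4
m(s1, m(s2, s4)) reduces to s1 ⋄ s2 ⋄ s4
m(m(s1, m(s2, s4)), s3) reduces to s1 ⋄ s2 ⋄ s4 ⋄ s3


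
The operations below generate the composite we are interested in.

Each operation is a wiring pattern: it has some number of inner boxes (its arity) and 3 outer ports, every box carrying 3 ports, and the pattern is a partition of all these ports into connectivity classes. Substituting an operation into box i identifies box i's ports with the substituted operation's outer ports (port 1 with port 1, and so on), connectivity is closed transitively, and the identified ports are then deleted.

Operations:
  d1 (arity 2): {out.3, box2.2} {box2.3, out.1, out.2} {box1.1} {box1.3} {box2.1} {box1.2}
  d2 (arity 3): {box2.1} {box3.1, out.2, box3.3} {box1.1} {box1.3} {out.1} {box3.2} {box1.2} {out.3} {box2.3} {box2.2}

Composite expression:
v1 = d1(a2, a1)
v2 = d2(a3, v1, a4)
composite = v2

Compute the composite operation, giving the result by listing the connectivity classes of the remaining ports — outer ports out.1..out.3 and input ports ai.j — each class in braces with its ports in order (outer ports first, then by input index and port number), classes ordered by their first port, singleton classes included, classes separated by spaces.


{out.1} {out.2, a4.1, a4.3} {out.3} {a1.1} {a1.2} {a1.3} {a2.1} {a2.2} {a2.3} {a3.1} {a3.2} {a3.3} {a4.2}


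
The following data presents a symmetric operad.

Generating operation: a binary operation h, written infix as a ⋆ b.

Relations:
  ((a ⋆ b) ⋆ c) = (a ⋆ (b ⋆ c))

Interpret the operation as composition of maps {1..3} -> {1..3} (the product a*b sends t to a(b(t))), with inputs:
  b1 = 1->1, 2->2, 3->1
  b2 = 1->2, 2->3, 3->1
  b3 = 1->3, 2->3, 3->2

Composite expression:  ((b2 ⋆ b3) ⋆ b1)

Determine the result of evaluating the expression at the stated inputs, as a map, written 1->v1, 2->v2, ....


(b2 ⋆ b3) = 1->1, 2->1, 3->3
((b2 ⋆ b3) ⋆ b1) = 1->1, 2->1, 3->1

1->1, 2->1, 3->1


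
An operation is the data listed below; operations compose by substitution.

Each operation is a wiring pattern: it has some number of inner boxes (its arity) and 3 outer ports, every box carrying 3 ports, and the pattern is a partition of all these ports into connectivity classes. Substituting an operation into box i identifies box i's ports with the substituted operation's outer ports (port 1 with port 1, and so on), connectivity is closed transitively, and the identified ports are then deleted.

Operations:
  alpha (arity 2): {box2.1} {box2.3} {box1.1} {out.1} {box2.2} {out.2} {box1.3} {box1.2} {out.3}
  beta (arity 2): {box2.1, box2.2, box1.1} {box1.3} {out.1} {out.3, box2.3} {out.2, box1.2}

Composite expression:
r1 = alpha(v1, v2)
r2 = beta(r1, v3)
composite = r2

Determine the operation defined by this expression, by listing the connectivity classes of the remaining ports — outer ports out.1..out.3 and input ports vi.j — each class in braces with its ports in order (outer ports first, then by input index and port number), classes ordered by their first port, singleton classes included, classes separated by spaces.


Treat the ports identified at beta as solder joints: merge, then drop.
through alpha, on inputs (v1, v2): {out.1} {out.2} {out.3} {v1.1} {v1.2} {v1.3} {v2.1} {v2.2} {v2.3} (out.j = stage outer ports)
through beta, on inputs (v1, v2, v3): {out.1} {out.2} {out.3, v3.3} {v1.1} {v1.2} {v1.3} {v2.1} {v2.2} {v2.3} {v3.1, v3.2} (out.j = stage outer ports)

{out.1} {out.2} {out.3, v3.3} {v1.1} {v1.2} {v1.3} {v2.1} {v2.2} {v2.3} {v3.1, v3.2}


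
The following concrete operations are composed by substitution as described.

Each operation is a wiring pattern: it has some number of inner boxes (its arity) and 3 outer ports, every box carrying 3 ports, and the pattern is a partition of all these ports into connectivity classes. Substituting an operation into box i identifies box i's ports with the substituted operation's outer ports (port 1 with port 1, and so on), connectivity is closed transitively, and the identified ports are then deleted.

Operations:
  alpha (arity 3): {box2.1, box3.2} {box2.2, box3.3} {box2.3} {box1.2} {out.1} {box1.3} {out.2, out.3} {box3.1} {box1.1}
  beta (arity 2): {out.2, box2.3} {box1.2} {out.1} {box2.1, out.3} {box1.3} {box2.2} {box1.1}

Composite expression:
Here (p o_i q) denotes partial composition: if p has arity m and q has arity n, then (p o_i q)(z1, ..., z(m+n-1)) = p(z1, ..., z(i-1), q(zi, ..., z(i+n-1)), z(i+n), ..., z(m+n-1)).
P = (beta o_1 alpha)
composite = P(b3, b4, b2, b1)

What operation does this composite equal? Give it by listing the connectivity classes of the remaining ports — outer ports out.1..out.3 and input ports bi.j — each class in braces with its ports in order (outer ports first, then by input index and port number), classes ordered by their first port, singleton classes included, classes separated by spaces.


{out.1} {out.2, b1.3} {out.3, b1.1} {b1.2} {b2.1} {b2.2, b4.1} {b2.3, b4.2} {b3.1} {b3.2} {b3.3} {b4.3}


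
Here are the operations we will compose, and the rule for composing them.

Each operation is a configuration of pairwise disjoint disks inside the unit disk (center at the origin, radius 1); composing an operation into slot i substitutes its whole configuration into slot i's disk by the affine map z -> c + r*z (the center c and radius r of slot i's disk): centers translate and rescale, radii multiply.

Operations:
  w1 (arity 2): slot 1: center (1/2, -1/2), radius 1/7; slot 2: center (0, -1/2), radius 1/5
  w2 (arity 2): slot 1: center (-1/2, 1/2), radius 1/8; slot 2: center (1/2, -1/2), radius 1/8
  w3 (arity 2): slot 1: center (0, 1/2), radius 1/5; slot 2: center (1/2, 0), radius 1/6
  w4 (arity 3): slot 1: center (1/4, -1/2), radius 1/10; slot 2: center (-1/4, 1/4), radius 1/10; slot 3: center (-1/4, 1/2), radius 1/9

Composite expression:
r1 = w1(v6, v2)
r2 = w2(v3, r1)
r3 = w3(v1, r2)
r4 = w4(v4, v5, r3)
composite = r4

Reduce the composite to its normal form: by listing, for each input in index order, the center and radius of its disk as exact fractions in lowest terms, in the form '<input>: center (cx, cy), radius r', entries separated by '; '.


v1: center (-1/4, 5/9), radius 1/45; v2: center (-5/27, 47/96), radius 1/2160; v3: center (-11/54, 55/108), radius 1/432; v4: center (1/4, -1/2), radius 1/10; v5: center (-1/4, 1/4), radius 1/10; v6: center (-53/288, 47/96), radius 1/3024

Affine substitution under w4: radii multiply and v-centers shift.
for v4, the 1-step affine chain lands on center (1/4, -1/2), radius 1/10
for v5, the 1-step affine chain lands on center (-1/4, 1/4), radius 1/10
for v1, the 2-step affine chain lands on center (-1/4, 5/9), radius 1/45
for v3, the 3-step affine chain lands on center (-11/54, 55/108), radius 1/432
for v6, the 4-step affine chain lands on center (-53/288, 47/96), radius 1/3024
for v2, the 4-step affine chain lands on center (-5/27, 47/96), radius 1/2160


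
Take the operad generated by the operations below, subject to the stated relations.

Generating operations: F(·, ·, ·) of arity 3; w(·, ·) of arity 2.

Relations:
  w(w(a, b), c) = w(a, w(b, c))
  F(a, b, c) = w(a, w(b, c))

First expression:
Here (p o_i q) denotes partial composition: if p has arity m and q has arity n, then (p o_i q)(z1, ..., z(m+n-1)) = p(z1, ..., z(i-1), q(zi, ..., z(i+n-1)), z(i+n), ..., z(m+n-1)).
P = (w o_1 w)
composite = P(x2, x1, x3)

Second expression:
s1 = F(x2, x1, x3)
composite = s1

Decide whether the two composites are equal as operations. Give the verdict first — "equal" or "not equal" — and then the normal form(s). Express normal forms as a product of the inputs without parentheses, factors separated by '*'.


equal: each reduces to x2 * x1 * x3


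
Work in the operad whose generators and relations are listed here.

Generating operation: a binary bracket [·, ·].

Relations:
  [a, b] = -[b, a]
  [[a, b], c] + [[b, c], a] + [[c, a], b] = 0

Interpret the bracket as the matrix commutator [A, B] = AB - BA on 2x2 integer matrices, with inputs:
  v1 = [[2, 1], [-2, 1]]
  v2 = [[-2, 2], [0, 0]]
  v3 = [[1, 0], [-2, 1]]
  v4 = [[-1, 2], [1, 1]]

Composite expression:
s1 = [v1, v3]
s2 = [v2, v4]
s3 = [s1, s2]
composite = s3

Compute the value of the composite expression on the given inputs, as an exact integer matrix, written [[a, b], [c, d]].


[[0, 0], [16, 0]]

[v1, v3] = [[-2, 0], [2, 2]]
[v2, v4] = [[2, 0], [2, -2]]
[[v1, v3], [v2, v4]] = [[0, 0], [16, 0]]


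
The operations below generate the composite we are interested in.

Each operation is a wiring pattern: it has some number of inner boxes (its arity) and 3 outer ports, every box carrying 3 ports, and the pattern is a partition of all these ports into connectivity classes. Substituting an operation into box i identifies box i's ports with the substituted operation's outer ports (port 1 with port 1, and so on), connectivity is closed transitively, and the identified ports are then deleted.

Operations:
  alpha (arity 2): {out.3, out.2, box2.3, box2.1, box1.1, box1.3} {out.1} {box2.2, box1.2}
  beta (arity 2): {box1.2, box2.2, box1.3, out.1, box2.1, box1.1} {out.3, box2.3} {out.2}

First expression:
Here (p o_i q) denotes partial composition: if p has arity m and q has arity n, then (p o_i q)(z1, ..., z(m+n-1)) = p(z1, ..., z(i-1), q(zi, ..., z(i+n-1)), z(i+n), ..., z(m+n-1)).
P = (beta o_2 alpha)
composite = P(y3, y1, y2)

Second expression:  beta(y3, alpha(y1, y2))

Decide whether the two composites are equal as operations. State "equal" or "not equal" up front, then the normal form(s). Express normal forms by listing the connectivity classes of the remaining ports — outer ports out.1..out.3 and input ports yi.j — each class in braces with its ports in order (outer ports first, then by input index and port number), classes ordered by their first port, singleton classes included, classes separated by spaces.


equal; both compose to {out.1, out.3, y1.1, y1.3, y2.1, y2.3, y3.1, y3.2, y3.3} {out.2} {y1.2, y2.2}

In normal form, the first expression is {out.1, out.3, y1.1, y1.3, y2.1, y2.3, y3.1, y3.2, y3.3} {out.2} {y1.2, y2.2}
In normal form, the second expression is {out.1, out.3, y1.1, y1.3, y2.1, y2.3, y3.1, y3.2, y3.3} {out.2} {y1.2, y2.2}
The normal forms match — equal.


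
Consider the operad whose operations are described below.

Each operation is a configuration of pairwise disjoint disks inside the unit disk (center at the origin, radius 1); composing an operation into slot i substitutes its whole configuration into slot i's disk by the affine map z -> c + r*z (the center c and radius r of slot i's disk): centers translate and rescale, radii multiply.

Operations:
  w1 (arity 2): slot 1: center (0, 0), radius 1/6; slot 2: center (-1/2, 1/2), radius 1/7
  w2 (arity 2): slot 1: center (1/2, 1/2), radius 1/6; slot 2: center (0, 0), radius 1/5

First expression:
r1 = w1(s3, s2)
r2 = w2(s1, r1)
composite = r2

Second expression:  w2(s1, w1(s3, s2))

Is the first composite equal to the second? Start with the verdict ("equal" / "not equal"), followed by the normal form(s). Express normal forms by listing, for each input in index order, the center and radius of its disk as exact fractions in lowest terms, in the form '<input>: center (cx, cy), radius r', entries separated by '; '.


equal; the common form is s1: center (1/2, 1/2), radius 1/6; s2: center (-1/10, 1/10), radius 1/35; s3: center (0, 0), radius 1/30

The first expression reduces to s1: center (1/2, 1/2), radius 1/6; s2: center (-1/10, 1/10), radius 1/35; s3: center (0, 0), radius 1/30
The second expression reduces to s1: center (1/2, 1/2), radius 1/6; s2: center (-1/10, 1/10), radius 1/35; s3: center (0, 0), radius 1/30
The forms coincide; equal.


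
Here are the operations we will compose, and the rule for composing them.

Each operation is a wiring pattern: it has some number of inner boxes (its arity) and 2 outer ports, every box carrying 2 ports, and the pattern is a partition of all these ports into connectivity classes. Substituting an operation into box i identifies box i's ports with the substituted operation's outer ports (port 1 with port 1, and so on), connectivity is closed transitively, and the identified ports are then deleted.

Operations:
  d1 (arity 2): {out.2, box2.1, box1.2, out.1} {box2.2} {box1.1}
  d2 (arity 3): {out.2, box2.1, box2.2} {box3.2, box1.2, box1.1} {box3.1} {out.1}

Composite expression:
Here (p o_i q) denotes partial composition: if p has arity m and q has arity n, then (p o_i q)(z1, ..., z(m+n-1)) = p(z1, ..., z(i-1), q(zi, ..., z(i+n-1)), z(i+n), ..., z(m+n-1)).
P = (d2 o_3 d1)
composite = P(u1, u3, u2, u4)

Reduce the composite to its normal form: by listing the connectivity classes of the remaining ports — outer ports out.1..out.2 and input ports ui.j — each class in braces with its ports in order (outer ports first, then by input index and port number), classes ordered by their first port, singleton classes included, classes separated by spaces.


{out.1} {out.2, u3.1, u3.2} {u1.1, u1.2, u2.2, u4.1} {u2.1} {u4.2}

After gluing at d2, chains via deleted ports link the u-ports.
composing d1 on (u2, u4), with out.j its own outer ports: {out.1, out.2, u2.2, u4.1} {u2.1} {u4.2}
composing d2 on (u1, u3, u2, u4), with out.j its own outer ports: {out.1} {out.2, u3.1, u3.2} {u1.1, u1.2, u2.2, u4.1} {u2.1} {u4.2}


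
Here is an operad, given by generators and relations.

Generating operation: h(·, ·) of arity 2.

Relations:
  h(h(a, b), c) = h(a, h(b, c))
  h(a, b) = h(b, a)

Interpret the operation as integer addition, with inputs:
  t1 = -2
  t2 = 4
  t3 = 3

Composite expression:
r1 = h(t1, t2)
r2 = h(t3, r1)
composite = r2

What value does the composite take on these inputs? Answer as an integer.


h(t1, t2) = 2
h(t3, h(t1, t2)) = 5

5


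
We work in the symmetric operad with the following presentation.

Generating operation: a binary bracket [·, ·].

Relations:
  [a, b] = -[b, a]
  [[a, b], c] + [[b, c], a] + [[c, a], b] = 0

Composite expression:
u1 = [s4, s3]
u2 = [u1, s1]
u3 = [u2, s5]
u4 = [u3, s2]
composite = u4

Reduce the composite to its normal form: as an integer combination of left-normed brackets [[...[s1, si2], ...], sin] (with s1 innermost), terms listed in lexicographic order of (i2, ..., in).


[[[[s1, s3], s4], s5], s2] - [[[[s1, s4], s3], s5], s2]

In the tensor algebra, words opening s1 carry the s1-anchored form.
Composite bracket: [[[[s4, s3], s1], s5], s2]
Applying ab - ba throughout gives 16 signed words (2^4 = 16).
Collect the words opening with s1:
  s1s3s4s5s2 appears with sign +1, giving the term +[[[[s1, s3], s4], s5], s2]
  s1s4s3s5s2 appears with sign -1, giving the term -[[[[s1, s4], s3], s5], s2]


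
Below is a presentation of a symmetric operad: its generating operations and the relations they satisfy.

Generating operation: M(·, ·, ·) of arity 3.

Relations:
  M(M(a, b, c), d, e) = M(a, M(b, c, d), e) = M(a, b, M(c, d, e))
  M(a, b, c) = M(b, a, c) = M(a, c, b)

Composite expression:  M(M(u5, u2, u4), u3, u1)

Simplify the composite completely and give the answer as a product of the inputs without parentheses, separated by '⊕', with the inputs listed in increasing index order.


u1 ⊕ u2 ⊕ u3 ⊕ u4 ⊕ u5

Shape and order are irrelevant to M; the u-input set decides.
M(u5, u2, u4) unparenthesizes to u5 ⊕ u2 ⊕ u4
M(M(u5, u2, u4), u3, u1) unparenthesizes to u5 ⊕ u2 ⊕ u4 ⊕ u3 ⊕ u1
reordering the factors by index: u1 ⊕ u2 ⊕ u3 ⊕ u4 ⊕ u5


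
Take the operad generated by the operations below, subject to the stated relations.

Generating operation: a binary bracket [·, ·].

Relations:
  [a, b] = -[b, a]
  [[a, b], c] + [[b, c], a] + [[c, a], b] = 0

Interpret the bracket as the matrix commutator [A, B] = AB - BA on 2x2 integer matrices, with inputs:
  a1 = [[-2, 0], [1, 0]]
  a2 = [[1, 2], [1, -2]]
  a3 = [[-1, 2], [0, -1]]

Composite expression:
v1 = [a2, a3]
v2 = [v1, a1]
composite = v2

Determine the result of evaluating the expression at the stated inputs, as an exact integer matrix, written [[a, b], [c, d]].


[[6, 12], [4, -6]]

[a2, a3] = [[-2, 6], [0, 2]]
[[a2, a3], a1] = [[6, 12], [4, -6]]


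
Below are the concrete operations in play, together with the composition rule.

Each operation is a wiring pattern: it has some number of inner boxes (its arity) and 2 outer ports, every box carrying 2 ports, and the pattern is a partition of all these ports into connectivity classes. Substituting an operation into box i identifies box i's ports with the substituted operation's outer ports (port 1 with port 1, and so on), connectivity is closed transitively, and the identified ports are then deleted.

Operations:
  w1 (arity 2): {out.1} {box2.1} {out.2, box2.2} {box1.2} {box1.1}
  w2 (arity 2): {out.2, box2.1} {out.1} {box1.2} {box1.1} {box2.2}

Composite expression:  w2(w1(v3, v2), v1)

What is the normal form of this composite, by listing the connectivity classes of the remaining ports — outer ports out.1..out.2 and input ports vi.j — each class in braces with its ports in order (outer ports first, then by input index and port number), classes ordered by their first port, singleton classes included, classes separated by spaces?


Treat the ports identified at w2 as solder joints: merge, then drop.
w1 over (v3, v2) gives {out.1} {out.2, v2.2} {v2.1} {v3.1} {v3.2}, out.j being that stage's outer ports
w2 over (v3, v2, v1) gives {out.1} {out.2, v1.1} {v1.2} {v2.1} {v2.2} {v3.1} {v3.2}, out.j being that stage's outer ports

{out.1} {out.2, v1.1} {v1.2} {v2.1} {v2.2} {v3.1} {v3.2}


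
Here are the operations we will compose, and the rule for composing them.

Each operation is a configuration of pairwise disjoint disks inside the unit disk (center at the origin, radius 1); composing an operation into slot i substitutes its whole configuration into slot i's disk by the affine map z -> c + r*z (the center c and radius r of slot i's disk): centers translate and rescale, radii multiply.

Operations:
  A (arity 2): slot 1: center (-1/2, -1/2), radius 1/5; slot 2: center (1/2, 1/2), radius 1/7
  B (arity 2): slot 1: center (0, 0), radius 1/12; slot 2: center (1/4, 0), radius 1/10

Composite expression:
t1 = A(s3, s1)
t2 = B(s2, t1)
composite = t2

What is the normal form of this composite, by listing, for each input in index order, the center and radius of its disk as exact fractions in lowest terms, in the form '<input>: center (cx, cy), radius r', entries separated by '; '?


s1: center (3/10, 1/20), radius 1/70; s2: center (0, 0), radius 1/12; s3: center (1/5, -1/20), radius 1/50

Follow each s-input down from B: c' goes to c + r*c', radius to r*r'.
input s2: composing its 1 substitution step yields center (0, 0), radius 1/12
input s3: composing its 2 substitution steps yields center (1/5, -1/20), radius 1/50
input s1: composing its 2 substitution steps yields center (3/10, 1/20), radius 1/70
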